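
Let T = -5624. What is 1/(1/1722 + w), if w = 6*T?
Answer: -1722/58107167 ≈ -2.9635e-5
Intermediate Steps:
w = -33744 (w = 6*(-5624) = -33744)
1/(1/1722 + w) = 1/(1/1722 - 33744) = 1/(-58107167/1722) = -1722/58107167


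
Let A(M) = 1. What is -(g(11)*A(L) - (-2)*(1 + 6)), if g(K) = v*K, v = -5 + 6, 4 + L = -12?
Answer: -25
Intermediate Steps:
L = -16 (L = -4 - 12 = -16)
v = 1
g(K) = K (g(K) = 1*K = K)
-(g(11)*A(L) - (-2)*(1 + 6)) = -(11*1 - (-2)*(1 + 6)) = -(11 - (-2)*7) = -(11 - 1*(-14)) = -(11 + 14) = -1*25 = -25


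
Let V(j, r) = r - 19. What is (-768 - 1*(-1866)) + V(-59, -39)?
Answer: 1040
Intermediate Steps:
V(j, r) = -19 + r
(-768 - 1*(-1866)) + V(-59, -39) = (-768 - 1*(-1866)) + (-19 - 39) = (-768 + 1866) - 58 = 1098 - 58 = 1040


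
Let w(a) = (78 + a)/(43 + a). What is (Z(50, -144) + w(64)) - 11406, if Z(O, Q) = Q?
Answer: -1235708/107 ≈ -11549.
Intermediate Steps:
w(a) = (78 + a)/(43 + a)
(Z(50, -144) + w(64)) - 11406 = (-144 + (78 + 64)/(43 + 64)) - 11406 = (-144 + 142/107) - 11406 = -15266/107 - 11406 = -1235708/107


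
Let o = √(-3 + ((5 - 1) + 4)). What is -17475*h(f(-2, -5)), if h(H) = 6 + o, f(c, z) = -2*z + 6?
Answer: -104850 - 17475*√5 ≈ -1.4393e+5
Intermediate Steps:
o = √5 (o = √(-3 + (4 + 4)) = √(-3 + 8) = √5 ≈ 2.2361)
f(c, z) = 6 - 2*z
h(H) = 6 + √5
-17475*h(f(-2, -5)) = -17475*(6 + √5) = -104850 - 17475*√5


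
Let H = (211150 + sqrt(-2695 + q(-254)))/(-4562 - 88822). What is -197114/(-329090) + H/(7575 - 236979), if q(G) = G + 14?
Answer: 1055694077185751/1762496052856560 + I*sqrt(2935)/21422663136 ≈ 0.59898 + 2.5289e-9*I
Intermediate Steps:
q(G) = 14 + G
H = -105575/46692 - I*sqrt(2935)/93384 (H = (211150 + sqrt(-2695 + (14 - 254)))/(-4562 - 88822) = (211150 + sqrt(-2695 - 240))/(-93384) = (211150 + sqrt(-2935))*(-1/93384) = (211150 + I*sqrt(2935))*(-1/93384) = -105575/46692 - I*sqrt(2935)/93384 ≈ -2.2611 - 0.00058014*I)
-197114/(-329090) + H/(7575 - 236979) = -197114/(-329090) + (-105575/46692 - I*sqrt(2935)/93384)/(7575 - 236979) = -197114*(-1/329090) + (-105575/46692 - I*sqrt(2935)/93384)/(-229404) = 98557/164545 + (-105575/46692 - I*sqrt(2935)/93384)*(-1/229404) = 98557/164545 + (105575/10711331568 + I*sqrt(2935)/21422663136) = 1055694077185751/1762496052856560 + I*sqrt(2935)/21422663136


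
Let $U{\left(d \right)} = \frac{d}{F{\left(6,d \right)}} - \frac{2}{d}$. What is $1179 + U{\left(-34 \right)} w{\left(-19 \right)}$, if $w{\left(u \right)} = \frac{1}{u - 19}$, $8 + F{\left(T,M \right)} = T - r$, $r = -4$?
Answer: $\frac{380961}{323} \approx 1179.4$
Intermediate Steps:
$F{\left(T,M \right)} = -4 + T$ ($F{\left(T,M \right)} = -8 + \left(T - -4\right) = -8 + \left(T + 4\right) = -8 + \left(4 + T\right) = -4 + T$)
$w{\left(u \right)} = \frac{1}{-19 + u}$
$U{\left(d \right)} = \frac{d}{2} - \frac{2}{d}$ ($U{\left(d \right)} = \frac{d}{-4 + 6} - \frac{2}{d} = \frac{d}{2} - \frac{2}{d}$)
$1179 + U{\left(-34 \right)} w{\left(-19 \right)} = 1179 + \frac{\frac{1}{2} \left(-34\right) - \frac{2}{-34}}{-19 - 19} = 1179 + \frac{-17 - - \frac{1}{17}}{-38} = 1179 + \left(-17 + \frac{1}{17}\right) \left(- \frac{1}{38}\right) = 1179 - - \frac{144}{323} = 1179 + \frac{144}{323} = \frac{380961}{323}$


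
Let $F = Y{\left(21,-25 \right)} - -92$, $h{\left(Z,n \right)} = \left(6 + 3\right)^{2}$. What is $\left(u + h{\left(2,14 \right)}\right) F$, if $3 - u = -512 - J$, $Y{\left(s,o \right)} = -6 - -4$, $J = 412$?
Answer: $90720$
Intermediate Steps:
$h{\left(Z,n \right)} = 81$ ($h{\left(Z,n \right)} = 9^{2} = 81$)
$Y{\left(s,o \right)} = -2$ ($Y{\left(s,o \right)} = -6 + 4 = -2$)
$F = 90$ ($F = -2 - -92 = -2 + 92 = 90$)
$u = 927$ ($u = 3 - \left(-512 - 412\right) = 3 - -924 = 3 + 924 = 927$)
$\left(u + h{\left(2,14 \right)}\right) F = \left(927 + 81\right) 90 = 1008 \cdot 90 = 90720$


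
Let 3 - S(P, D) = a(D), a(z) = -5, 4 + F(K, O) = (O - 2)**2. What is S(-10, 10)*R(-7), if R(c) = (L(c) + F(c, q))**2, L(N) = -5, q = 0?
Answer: 200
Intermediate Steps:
F(K, O) = -4 + (-2 + O)**2 (F(K, O) = -4 + (O - 2)**2 = -4 + (-2 + O)**2)
S(P, D) = 8 (S(P, D) = 3 - 1*(-5) = 3 + 5 = 8)
R(c) = 25 (R(c) = (-5 + 0*(-4 + 0))**2 = (-5 + 0*(-4))**2 = (-5 + 0)**2 = (-5)**2 = 25)
S(-10, 10)*R(-7) = 8*25 = 200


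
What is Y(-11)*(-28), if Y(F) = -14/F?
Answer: -392/11 ≈ -35.636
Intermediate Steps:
Y(-11)*(-28) = -14/(-11)*(-28) = -14*(-1/11)*(-28) = (14/11)*(-28) = -392/11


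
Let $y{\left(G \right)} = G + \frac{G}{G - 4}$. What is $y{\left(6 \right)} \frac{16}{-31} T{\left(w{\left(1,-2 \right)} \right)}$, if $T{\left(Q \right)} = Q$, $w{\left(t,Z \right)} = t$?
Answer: $- \frac{144}{31} \approx -4.6452$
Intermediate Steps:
$y{\left(G \right)} = G + \frac{G}{-4 + G}$
$y{\left(6 \right)} \frac{16}{-31} T{\left(w{\left(1,-2 \right)} \right)} = \frac{6 \left(-3 + 6\right)}{-4 + 6} \frac{16}{-31} \cdot 1 = 6 \cdot \frac{1}{2} \cdot 3 \cdot 16 \left(- \frac{1}{31}\right) 1 = 6 \cdot \frac{1}{2} \cdot 3 \left(- \frac{16}{31}\right) 1 = 9 \left(- \frac{16}{31}\right) 1 = \left(- \frac{144}{31}\right) 1 = - \frac{144}{31}$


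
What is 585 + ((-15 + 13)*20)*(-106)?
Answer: 4825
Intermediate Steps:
585 + ((-15 + 13)*20)*(-106) = 585 - 2*20*(-106) = 585 - 40*(-106) = 585 + 4240 = 4825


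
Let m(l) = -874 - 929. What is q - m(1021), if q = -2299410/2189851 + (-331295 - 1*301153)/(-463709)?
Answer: 1831181581871835/1015453617359 ≈ 1803.3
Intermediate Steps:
m(l) = -1803
q = 318709773558/1015453617359 (q = -2299410*1/2189851 + (-331295 - 301153)*(-1/463709) = -2299410/2189851 - 632448*(-1/463709) = -2299410/2189851 + 632448/463709 = 318709773558/1015453617359 ≈ 0.31386)
q - m(1021) = 318709773558/1015453617359 - 1*(-1803) = 318709773558/1015453617359 + 1803 = 1831181581871835/1015453617359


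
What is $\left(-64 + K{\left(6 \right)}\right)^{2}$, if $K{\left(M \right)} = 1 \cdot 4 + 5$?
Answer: $3025$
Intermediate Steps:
$K{\left(M \right)} = 9$ ($K{\left(M \right)} = 4 + 5 = 9$)
$\left(-64 + K{\left(6 \right)}\right)^{2} = \left(-64 + 9\right)^{2} = \left(-55\right)^{2} = 3025$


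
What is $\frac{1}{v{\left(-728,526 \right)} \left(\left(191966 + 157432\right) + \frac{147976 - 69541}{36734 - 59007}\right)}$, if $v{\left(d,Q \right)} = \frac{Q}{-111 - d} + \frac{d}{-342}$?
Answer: $\frac{261106379}{271969274724994} \approx 9.6006 \cdot 10^{-7}$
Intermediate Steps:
$v{\left(d,Q \right)} = - \frac{d}{342} + \frac{Q}{-111 - d}$ ($v{\left(d,Q \right)} = \frac{Q}{-111 - d} + d \left(- \frac{1}{342}\right) = \frac{Q}{-111 - d} - \frac{d}{342} = - \frac{d}{342} + \frac{Q}{-111 - d}$)
$\frac{1}{v{\left(-728,526 \right)} \left(\left(191966 + 157432\right) + \frac{147976 - 69541}{36734 - 59007}\right)} = \frac{1}{\frac{- \left(-728\right)^{2} - 179892 - -80808}{342 \left(111 - 728\right)} \left(\left(191966 + 157432\right) + \frac{147976 - 69541}{36734 - 59007}\right)} = \frac{1}{\frac{\left(-1\right) 529984 - 179892 + 80808}{342 \left(-617\right)} \left(349398 + \frac{78435}{-22273}\right)} = \frac{1}{\frac{1}{342} \left(- \frac{1}{617}\right) \left(-529984 - 179892 + 80808\right) \left(349398 + 78435 \left(- \frac{1}{22273}\right)\right)} = \frac{1}{\frac{1}{342} \left(- \frac{1}{617}\right) \left(-629068\right) \left(349398 - \frac{78435}{22273}\right)} = \frac{1}{\frac{314534}{105507} \cdot \frac{7782063219}{22273}} = \frac{105507}{314534} \cdot \frac{22273}{7782063219} = \frac{261106379}{271969274724994}$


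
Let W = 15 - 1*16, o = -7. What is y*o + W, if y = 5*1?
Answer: -36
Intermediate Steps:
y = 5
W = -1 (W = 15 - 16 = -1)
y*o + W = 5*(-7) - 1 = -35 - 1 = -36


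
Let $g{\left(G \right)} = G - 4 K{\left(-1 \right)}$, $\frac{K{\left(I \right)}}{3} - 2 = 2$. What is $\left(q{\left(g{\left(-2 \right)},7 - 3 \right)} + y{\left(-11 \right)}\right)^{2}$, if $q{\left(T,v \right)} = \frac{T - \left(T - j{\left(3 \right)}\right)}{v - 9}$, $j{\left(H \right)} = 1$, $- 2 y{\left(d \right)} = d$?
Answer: $\frac{2809}{100} \approx 28.09$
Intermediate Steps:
$y{\left(d \right)} = - \frac{d}{2}$
$K{\left(I \right)} = 12$ ($K{\left(I \right)} = 6 + 3 \cdot 2 = 6 + 6 = 12$)
$g{\left(G \right)} = -48 + G$ ($g{\left(G \right)} = G - 48 = -48 + G$)
$q{\left(T,v \right)} = \frac{1}{-9 + v}$ ($q{\left(T,v \right)} = \frac{T - \left(-1 + T\right)}{v - 9} = 1 \frac{1}{-9 + v} = \frac{1}{-9 + v}$)
$\left(q{\left(g{\left(-2 \right)},7 - 3 \right)} + y{\left(-11 \right)}\right)^{2} = \left(\frac{1}{-9 + \left(7 - 3\right)} - - \frac{11}{2}\right)^{2} = \left(\frac{1}{-9 + 4} + \frac{11}{2}\right)^{2} = \left(\frac{1}{-5} + \frac{11}{2}\right)^{2} = \left(- \frac{1}{5} + \frac{11}{2}\right)^{2} = \left(\frac{53}{10}\right)^{2} = \frac{2809}{100}$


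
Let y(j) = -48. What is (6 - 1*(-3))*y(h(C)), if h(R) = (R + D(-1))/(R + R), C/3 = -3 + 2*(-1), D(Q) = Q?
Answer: -432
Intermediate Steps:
C = -15 (C = 3*(-3 + 2*(-1)) = 3*(-3 - 2) = 3*(-5) = -15)
h(R) = (-1 + R)/(2*R) (h(R) = (R - 1)/(R + R) = (-1 + R)/((2*R)) = (-1 + R)*(1/(2*R)) = (-1 + R)/(2*R))
(6 - 1*(-3))*y(h(C)) = (6 - 1*(-3))*(-48) = (6 + 3)*(-48) = 9*(-48) = -432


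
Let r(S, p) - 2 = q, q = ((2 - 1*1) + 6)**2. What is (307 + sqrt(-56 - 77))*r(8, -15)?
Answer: 15657 + 51*I*sqrt(133) ≈ 15657.0 + 588.16*I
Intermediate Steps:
q = 49 (q = ((2 - 1) + 6)**2 = (1 + 6)**2 = 7**2 = 49)
r(S, p) = 51 (r(S, p) = 2 + 49 = 51)
(307 + sqrt(-56 - 77))*r(8, -15) = (307 + sqrt(-56 - 77))*51 = (307 + sqrt(-133))*51 = (307 + I*sqrt(133))*51 = 15657 + 51*I*sqrt(133)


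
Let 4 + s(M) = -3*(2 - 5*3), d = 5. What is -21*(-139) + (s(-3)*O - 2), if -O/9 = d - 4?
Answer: 2602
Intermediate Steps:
O = -9 (O = -9*(5 - 4) = -9*1 = -9)
s(M) = 35 (s(M) = -4 - 3*(2 - 5*3) = -4 - 3*(2 - 15) = -4 - 3*(-13) = -4 + 39 = 35)
-21*(-139) + (s(-3)*O - 2) = -21*(-139) + (35*(-9) - 2) = 2919 + (-315 - 2) = 2919 - 317 = 2602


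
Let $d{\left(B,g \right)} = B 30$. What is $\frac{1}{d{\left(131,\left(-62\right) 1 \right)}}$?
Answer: $\frac{1}{3930} \approx 0.00025445$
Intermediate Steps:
$d{\left(B,g \right)} = 30 B$
$\frac{1}{d{\left(131,\left(-62\right) 1 \right)}} = \frac{1}{30 \cdot 131} = \frac{1}{3930}$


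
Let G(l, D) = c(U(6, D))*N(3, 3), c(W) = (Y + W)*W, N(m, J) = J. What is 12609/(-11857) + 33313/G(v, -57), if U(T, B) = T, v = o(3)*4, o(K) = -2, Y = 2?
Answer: 393176545/1707408 ≈ 230.28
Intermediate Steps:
v = -8 (v = -2*4 = -8)
c(W) = W*(2 + W) (c(W) = (2 + W)*W = W*(2 + W))
G(l, D) = 144 (G(l, D) = (6*(2 + 6))*3 = (6*8)*3 = 48*3 = 144)
12609/(-11857) + 33313/G(v, -57) = 12609/(-11857) + 33313/144 = 12609*(-1/11857) + 33313*(1/144) = -12609/11857 + 33313/144 = 393176545/1707408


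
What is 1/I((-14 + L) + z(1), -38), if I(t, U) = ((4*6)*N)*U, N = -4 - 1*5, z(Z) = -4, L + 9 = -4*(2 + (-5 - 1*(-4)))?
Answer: 1/8208 ≈ 0.00012183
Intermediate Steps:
L = -13 (L = -9 - 4*(2 + (-5 - 1*(-4))) = -9 - 4*(2 + (-5 + 4)) = -9 - 4*(2 - 1) = -9 - 4*1 = -9 - 4 = -13)
N = -9 (N = -4 - 5 = -9)
I(t, U) = -216*U (I(t, U) = ((4*6)*(-9))*U = (24*(-9))*U = -216*U)
1/I((-14 + L) + z(1), -38) = 1/(-216*(-38)) = 1/8208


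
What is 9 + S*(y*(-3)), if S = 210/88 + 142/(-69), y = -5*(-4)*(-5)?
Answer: 27202/253 ≈ 107.52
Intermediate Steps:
y = -100 (y = 20*(-5) = -100)
S = 997/3036 (S = 210*(1/88) + 142*(-1/69) = 105/44 - 142/69 = 997/3036 ≈ 0.32839)
9 + S*(y*(-3)) = 9 + 997*(-100*(-3))/3036 = 9 + (997/3036)*300 = 9 + 24925/253 = 27202/253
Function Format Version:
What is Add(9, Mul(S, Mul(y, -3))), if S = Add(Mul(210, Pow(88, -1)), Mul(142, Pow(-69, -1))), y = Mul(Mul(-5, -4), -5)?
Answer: Rational(27202, 253) ≈ 107.52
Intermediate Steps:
y = -100 (y = Mul(20, -5) = -100)
S = Rational(997, 3036) (S = Add(Mul(210, Rational(1, 88)), Mul(142, Rational(-1, 69))) = Add(Rational(105, 44), Rational(-142, 69)) = Rational(997, 3036) ≈ 0.32839)
Add(9, Mul(S, Mul(y, -3))) = Add(9, Mul(Rational(997, 3036), Mul(-100, -3))) = Add(9, Mul(Rational(997, 3036), 300)) = Add(9, Rational(24925, 253)) = Rational(27202, 253)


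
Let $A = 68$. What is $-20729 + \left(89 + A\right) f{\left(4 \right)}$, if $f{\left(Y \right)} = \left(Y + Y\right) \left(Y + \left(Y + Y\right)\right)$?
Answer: $-5657$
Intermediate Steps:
$f{\left(Y \right)} = 6 Y^{2}$ ($f{\left(Y \right)} = 2 Y \left(Y + 2 Y\right) = 2 Y 3 Y = 6 Y^{2}$)
$-20729 + \left(89 + A\right) f{\left(4 \right)} = -20729 + \left(89 + 68\right) 6 \cdot 4^{2} = -20729 + 157 \cdot 6 \cdot 16 = -20729 + 157 \cdot 96 = -20729 + 15072 = -5657$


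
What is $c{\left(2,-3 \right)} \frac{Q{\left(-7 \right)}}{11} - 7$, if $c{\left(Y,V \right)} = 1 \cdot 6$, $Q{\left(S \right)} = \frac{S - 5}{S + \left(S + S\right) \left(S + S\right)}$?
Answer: $- \frac{1625}{231} \approx -7.0346$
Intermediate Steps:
$Q{\left(S \right)} = \frac{-5 + S}{S + 4 S^{2}}$ ($Q{\left(S \right)} = \frac{-5 + S}{S + 2 S 2 S} = \frac{-5 + S}{S + 4 S^{2}}$)
$c{\left(Y,V \right)} = 6$
$c{\left(2,-3 \right)} \frac{Q{\left(-7 \right)}}{11} - 7 = 6 \frac{\frac{1}{-7} \frac{1}{1 + 4 \left(-7\right)} \left(-5 - 7\right)}{11} - 7 = 6 \left(- \frac{1}{7}\right) \frac{1}{1 - 28} \left(-12\right) \frac{1}{11} - 7 = 6 \left(- \frac{1}{7}\right) \frac{1}{-27} \left(-12\right) \frac{1}{11} - 7 = 6 \left(- \frac{1}{7}\right) \left(- \frac{1}{27}\right) \left(-12\right) \frac{1}{11} - 7 = 6 \left(\left(- \frac{4}{63}\right) \frac{1}{11}\right) - 7 = 6 \left(- \frac{4}{693}\right) - 7 = - \frac{8}{231} - 7 = - \frac{1625}{231}$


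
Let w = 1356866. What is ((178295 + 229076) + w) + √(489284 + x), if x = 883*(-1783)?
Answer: 1764237 + 7*I*√22145 ≈ 1.7642e+6 + 1041.7*I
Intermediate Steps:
x = -1574389
((178295 + 229076) + w) + √(489284 + x) = ((178295 + 229076) + 1356866) + √(489284 - 1574389) = (407371 + 1356866) + √(-1085105) = 1764237 + 7*I*√22145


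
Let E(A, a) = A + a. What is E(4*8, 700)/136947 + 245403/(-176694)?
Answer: -3719762737/2688634802 ≈ -1.3835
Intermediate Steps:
E(4*8, 700)/136947 + 245403/(-176694) = (4*8 + 700)/136947 + 245403/(-176694) = (32 + 700)*(1/136947) + 245403*(-1/176694) = 732*(1/136947) - 81801/58898 = 244/45649 - 81801/58898 = -3719762737/2688634802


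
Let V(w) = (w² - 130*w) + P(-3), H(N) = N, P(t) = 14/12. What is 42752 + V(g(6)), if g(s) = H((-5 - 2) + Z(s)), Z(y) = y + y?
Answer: 252769/6 ≈ 42128.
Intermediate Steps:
P(t) = 7/6 (P(t) = 14*(1/12) = 7/6)
Z(y) = 2*y
g(s) = -7 + 2*s (g(s) = (-5 - 2) + 2*s = -7 + 2*s)
V(w) = 7/6 + w² - 130*w (V(w) = (w² - 130*w) + 7/6 = 7/6 + w² - 130*w)
42752 + V(g(6)) = 42752 + (7/6 + (-7 + 2*6)² - 130*(-7 + 2*6)) = 42752 + (7/6 + (-7 + 12)² - 130*(-7 + 12)) = 42752 + (7/6 + 5² - 130*5) = 42752 + (7/6 + 25 - 650) = 42752 - 3743/6 = 252769/6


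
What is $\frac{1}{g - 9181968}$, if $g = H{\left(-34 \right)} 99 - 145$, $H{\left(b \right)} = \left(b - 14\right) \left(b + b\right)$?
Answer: $- \frac{1}{8858977} \approx -1.1288 \cdot 10^{-7}$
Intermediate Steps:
$H{\left(b \right)} = 2 b \left(-14 + b\right)$ ($H{\left(b \right)} = \left(-14 + b\right) 2 b = 2 b \left(-14 + b\right)$)
$g = 322991$ ($g = 2 \left(-34\right) \left(-14 - 34\right) 99 - 145 = 2 \left(-34\right) \left(-48\right) 99 - 145 = 3264 \cdot 99 - 145 = 323136 - 145 = 322991$)
$\frac{1}{g - 9181968} = \frac{1}{322991 - 9181968} = \frac{1}{-8858977} = - \frac{1}{8858977}$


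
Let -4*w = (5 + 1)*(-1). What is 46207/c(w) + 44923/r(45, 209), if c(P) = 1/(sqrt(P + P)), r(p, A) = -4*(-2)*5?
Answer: 44923/40 + 46207*sqrt(3) ≈ 81156.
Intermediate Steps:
r(p, A) = 40 (r(p, A) = 8*5 = 40)
w = 3/2 (w = -(5 + 1)*(-1)/4 = -3*(-1)/2 = -1/4*(-6) = 3/2 ≈ 1.5000)
c(P) = sqrt(2)/(2*sqrt(P)) (c(P) = 1/(sqrt(2*P)) = 1/(sqrt(2)*sqrt(P)) = sqrt(2)/(2*sqrt(P)))
46207/c(w) + 44923/r(45, 209) = 46207/((sqrt(2)/(2*sqrt(3/2)))) + 44923/40 = 46207/((sqrt(2)*(sqrt(6)/3)/2)) + 44923*(1/40) = 46207/((sqrt(3)/3)) + 44923/40 = 46207*sqrt(3) + 44923/40 = 44923/40 + 46207*sqrt(3)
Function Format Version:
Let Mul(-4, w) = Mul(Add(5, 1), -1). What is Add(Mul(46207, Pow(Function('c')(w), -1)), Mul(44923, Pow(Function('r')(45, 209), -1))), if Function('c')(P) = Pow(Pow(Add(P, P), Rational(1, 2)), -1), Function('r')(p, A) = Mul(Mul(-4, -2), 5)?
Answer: Add(Rational(44923, 40), Mul(46207, Pow(3, Rational(1, 2)))) ≈ 81156.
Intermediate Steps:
Function('r')(p, A) = 40 (Function('r')(p, A) = Mul(8, 5) = 40)
w = Rational(3, 2) (w = Mul(Rational(-1, 4), Mul(Add(5, 1), -1)) = Mul(Rational(-1, 4), Mul(6, -1)) = Mul(Rational(-1, 4), -6) = Rational(3, 2) ≈ 1.5000)
Function('c')(P) = Mul(Rational(1, 2), Pow(2, Rational(1, 2)), Pow(P, Rational(-1, 2))) (Function('c')(P) = Pow(Pow(Mul(2, P), Rational(1, 2)), -1) = Pow(Mul(Pow(2, Rational(1, 2)), Pow(P, Rational(1, 2))), -1) = Mul(Rational(1, 2), Pow(2, Rational(1, 2)), Pow(P, Rational(-1, 2))))
Add(Mul(46207, Pow(Function('c')(w), -1)), Mul(44923, Pow(Function('r')(45, 209), -1))) = Add(Mul(46207, Pow(Mul(Rational(1, 2), Pow(2, Rational(1, 2)), Pow(Rational(3, 2), Rational(-1, 2))), -1)), Mul(44923, Pow(40, -1))) = Add(Mul(46207, Pow(Mul(Rational(1, 2), Pow(2, Rational(1, 2)), Mul(Rational(1, 3), Pow(6, Rational(1, 2)))), -1)), Mul(44923, Rational(1, 40))) = Add(Mul(46207, Pow(Mul(Rational(1, 3), Pow(3, Rational(1, 2))), -1)), Rational(44923, 40)) = Add(Mul(46207, Pow(3, Rational(1, 2))), Rational(44923, 40)) = Add(Rational(44923, 40), Mul(46207, Pow(3, Rational(1, 2))))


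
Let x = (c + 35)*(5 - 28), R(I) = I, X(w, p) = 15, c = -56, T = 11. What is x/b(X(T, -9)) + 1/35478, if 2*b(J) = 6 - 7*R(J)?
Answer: -3807961/390258 ≈ -9.7576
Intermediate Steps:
b(J) = 3 - 7*J/2 (b(J) = (6 - 7*J)/2 = 3 - 7*J/2)
x = 483 (x = (-56 + 35)*(5 - 28) = -21*(-23) = 483)
x/b(X(T, -9)) + 1/35478 = 483/(3 - 7/2*15) + 1/35478 = 483/(3 - 105/2) + 1/35478 = 483/(-99/2) + 1/35478 = 483*(-2/99) + 1/35478 = -322/33 + 1/35478 = -3807961/390258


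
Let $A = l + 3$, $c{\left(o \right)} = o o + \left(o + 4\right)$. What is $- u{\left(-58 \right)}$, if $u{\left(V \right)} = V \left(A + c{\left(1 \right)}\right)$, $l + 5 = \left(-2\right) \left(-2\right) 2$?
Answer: $696$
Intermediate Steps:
$l = 3$ ($l = -5 + \left(-2\right) \left(-2\right) 2 = -5 + 4 \cdot 2 = -5 + 8 = 3$)
$c{\left(o \right)} = 4 + o + o^{2}$ ($c{\left(o \right)} = o^{2} + \left(4 + o\right) = 4 + o + o^{2}$)
$A = 6$ ($A = 3 + 3 = 6$)
$u{\left(V \right)} = 12 V$ ($u{\left(V \right)} = V \left(6 + \left(4 + 1 + 1^{2}\right)\right) = V \left(6 + \left(4 + 1 + 1\right)\right) = V \left(6 + 6\right) = V 12 = 12 V$)
$- u{\left(-58 \right)} = - 12 \left(-58\right) = \left(-1\right) \left(-696\right) = 696$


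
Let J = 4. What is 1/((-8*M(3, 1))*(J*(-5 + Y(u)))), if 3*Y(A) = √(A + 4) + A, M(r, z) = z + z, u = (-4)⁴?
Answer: -723/3700544 + 3*√65/1850272 ≈ -0.00018230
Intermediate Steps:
u = 256
M(r, z) = 2*z
Y(A) = A/3 + √(4 + A)/3 (Y(A) = (√(A + 4) + A)/3 = (√(4 + A) + A)/3 = (A + √(4 + A))/3 = A/3 + √(4 + A)/3)
1/((-8*M(3, 1))*(J*(-5 + Y(u)))) = 1/((-16)*(4*(-5 + ((⅓)*256 + √(4 + 256)/3)))) = 1/((-8*2)*(4*(-5 + (256/3 + √260/3)))) = 1/(-64*(-5 + (256/3 + (2*√65)/3))) = 1/(-64*(-5 + (256/3 + 2*√65/3))) = 1/(-64*(241/3 + 2*√65/3)) = 1/(-16*(964/3 + 8*√65/3)) = 1/(-15424/3 - 128*√65/3)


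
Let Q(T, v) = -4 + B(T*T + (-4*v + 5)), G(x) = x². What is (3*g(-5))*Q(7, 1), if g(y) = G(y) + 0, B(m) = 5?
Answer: 75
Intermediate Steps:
Q(T, v) = 1 (Q(T, v) = -4 + 5 = 1)
g(y) = y² (g(y) = y² + 0 = y²)
(3*g(-5))*Q(7, 1) = (3*(-5)²)*1 = (3*25)*1 = 75*1 = 75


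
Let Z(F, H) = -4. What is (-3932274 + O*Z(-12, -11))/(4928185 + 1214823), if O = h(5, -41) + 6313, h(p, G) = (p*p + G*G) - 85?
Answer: -1982005/3071504 ≈ -0.64529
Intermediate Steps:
h(p, G) = -85 + G**2 + p**2 (h(p, G) = (p**2 + G**2) - 85 = (G**2 + p**2) - 85 = -85 + G**2 + p**2)
O = 7934 (O = (-85 + (-41)**2 + 5**2) + 6313 = (-85 + 1681 + 25) + 6313 = 1621 + 6313 = 7934)
(-3932274 + O*Z(-12, -11))/(4928185 + 1214823) = (-3932274 + 7934*(-4))/(4928185 + 1214823) = (-3932274 - 31736)/6143008 = -3964010*1/6143008 = -1982005/3071504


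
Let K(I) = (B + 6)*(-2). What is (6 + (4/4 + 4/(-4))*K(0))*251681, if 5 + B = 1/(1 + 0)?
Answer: 1510086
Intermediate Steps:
B = -4 (B = -5 + 1/(1 + 0) = -5 + 1/1 = -5 + 1 = -4)
K(I) = -4 (K(I) = (-4 + 6)*(-2) = 2*(-2) = -4)
(6 + (4/4 + 4/(-4))*K(0))*251681 = (6 + (4/4 + 4/(-4))*(-4))*251681 = (6 + (4*(¼) + 4*(-¼))*(-4))*251681 = (6 + (1 - 1)*(-4))*251681 = (6 + 0*(-4))*251681 = (6 + 0)*251681 = 6*251681 = 1510086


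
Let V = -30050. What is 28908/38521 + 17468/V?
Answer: 97900286/578778025 ≈ 0.16915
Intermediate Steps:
28908/38521 + 17468/V = 28908/38521 + 17468/(-30050) = 28908*(1/38521) + 17468*(-1/30050) = 28908/38521 - 8734/15025 = 97900286/578778025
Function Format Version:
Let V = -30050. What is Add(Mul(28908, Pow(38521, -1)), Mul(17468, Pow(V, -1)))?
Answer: Rational(97900286, 578778025) ≈ 0.16915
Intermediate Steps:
Add(Mul(28908, Pow(38521, -1)), Mul(17468, Pow(V, -1))) = Add(Mul(28908, Pow(38521, -1)), Mul(17468, Pow(-30050, -1))) = Add(Mul(28908, Rational(1, 38521)), Mul(17468, Rational(-1, 30050))) = Add(Rational(28908, 38521), Rational(-8734, 15025)) = Rational(97900286, 578778025)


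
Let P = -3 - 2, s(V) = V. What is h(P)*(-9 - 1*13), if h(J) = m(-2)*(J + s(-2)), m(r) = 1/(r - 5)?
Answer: -22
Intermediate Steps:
m(r) = 1/(-5 + r)
P = -5
h(J) = 2/7 - J/7 (h(J) = (J - 2)/(-5 - 2) = (-2 + J)/(-7) = -(-2 + J)/7 = 2/7 - J/7)
h(P)*(-9 - 1*13) = (2/7 - 1/7*(-5))*(-9 - 1*13) = (2/7 + 5/7)*(-9 - 13) = 1*(-22) = -22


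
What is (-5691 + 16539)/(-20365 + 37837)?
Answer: 113/182 ≈ 0.62088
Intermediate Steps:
(-5691 + 16539)/(-20365 + 37837) = 10848/17472 = 10848*(1/17472) = 113/182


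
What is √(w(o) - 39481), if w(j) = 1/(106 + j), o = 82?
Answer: I*√348854069/94 ≈ 198.7*I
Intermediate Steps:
√(w(o) - 39481) = √(1/(106 + 82) - 39481) = √(1/188 - 39481) = √(-7422427/188) = I*√348854069/94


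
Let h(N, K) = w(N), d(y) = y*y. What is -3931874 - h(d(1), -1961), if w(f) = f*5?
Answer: -3931879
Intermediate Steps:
d(y) = y²
w(f) = 5*f
h(N, K) = 5*N
-3931874 - h(d(1), -1961) = -3931874 - 5*1² = -3931874 - 5 = -3931879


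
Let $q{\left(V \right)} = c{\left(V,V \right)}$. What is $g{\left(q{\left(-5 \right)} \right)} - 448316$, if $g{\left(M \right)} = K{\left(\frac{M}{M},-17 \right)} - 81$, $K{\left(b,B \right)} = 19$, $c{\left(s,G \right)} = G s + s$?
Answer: $-448378$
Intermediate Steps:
$c{\left(s,G \right)} = s + G s$
$q{\left(V \right)} = V \left(1 + V\right)$
$g{\left(M \right)} = -62$ ($g{\left(M \right)} = 19 - 81 = -62$)
$g{\left(q{\left(-5 \right)} \right)} - 448316 = -62 - 448316 = -448378$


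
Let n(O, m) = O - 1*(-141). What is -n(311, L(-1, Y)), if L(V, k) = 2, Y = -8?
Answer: -452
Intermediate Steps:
n(O, m) = 141 + O (n(O, m) = O + 141 = 141 + O)
-n(311, L(-1, Y)) = -(141 + 311) = -1*452 = -452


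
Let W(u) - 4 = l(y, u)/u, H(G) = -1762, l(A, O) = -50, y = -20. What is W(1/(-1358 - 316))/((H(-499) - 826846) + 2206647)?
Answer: 83704/1378039 ≈ 0.060741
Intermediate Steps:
W(u) = 4 - 50/u
W(1/(-1358 - 316))/((H(-499) - 826846) + 2206647) = (4 - 50/(1/(-1358 - 316)))/((-1762 - 826846) + 2206647) = (4 - 50/(1/(-1674)))/(-828608 + 2206647) = (4 - 50/(-1/1674))/1378039 = (4 - 50*(-1674))*(1/1378039) = (4 + 83700)*(1/1378039) = 83704*(1/1378039) = 83704/1378039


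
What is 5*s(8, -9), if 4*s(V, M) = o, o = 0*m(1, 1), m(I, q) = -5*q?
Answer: 0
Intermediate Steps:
o = 0 (o = 0*(-5*1) = 0*(-5) = 0)
s(V, M) = 0 (s(V, M) = (¼)*0 = 0)
5*s(8, -9) = 5*0 = 0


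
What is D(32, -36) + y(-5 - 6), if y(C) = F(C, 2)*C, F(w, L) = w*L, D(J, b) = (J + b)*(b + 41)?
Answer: 222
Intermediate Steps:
D(J, b) = (41 + b)*(J + b) (D(J, b) = (J + b)*(41 + b) = (41 + b)*(J + b))
F(w, L) = L*w
y(C) = 2*C² (y(C) = (2*C)*C = 2*C²)
D(32, -36) + y(-5 - 6) = ((-36)² + 41*32 + 41*(-36) + 32*(-36)) + 2*(-5 - 6)² = (1296 + 1312 - 1476 - 1152) + 2*(-11)² = -20 + 2*121 = -20 + 242 = 222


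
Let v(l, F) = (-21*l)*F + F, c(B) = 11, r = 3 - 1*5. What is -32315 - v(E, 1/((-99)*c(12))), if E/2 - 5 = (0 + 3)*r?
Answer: -35190992/1089 ≈ -32315.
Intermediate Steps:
r = -2 (r = 3 - 5 = -2)
E = -2 (E = 10 + 2*((0 + 3)*(-2)) = 10 + 2*(3*(-2)) = 10 + 2*(-6) = 10 - 12 = -2)
v(l, F) = F - 21*F*l (v(l, F) = -21*F*l + F = F - 21*F*l)
-32315 - v(E, 1/((-99)*c(12))) = -32315 - 1/(-99*11)*(1 - 21*(-2)) = -32315 - (-1/99*1/11)*(1 + 42) = -32315 - (-1)*43/1089 = -32315 - 1*(-43/1089) = -32315 + 43/1089 = -35190992/1089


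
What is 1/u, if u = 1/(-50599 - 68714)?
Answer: -119313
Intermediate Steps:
u = -1/119313 (u = 1/(-119313) = -1/119313 ≈ -8.3813e-6)
1/u = 1/(-1/119313) = -119313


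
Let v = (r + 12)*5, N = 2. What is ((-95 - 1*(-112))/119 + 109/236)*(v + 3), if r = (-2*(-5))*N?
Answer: 162837/1652 ≈ 98.570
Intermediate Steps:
r = 20 (r = -2*(-5)*2 = 10*2 = 20)
v = 160 (v = (20 + 12)*5 = 32*5 = 160)
((-95 - 1*(-112))/119 + 109/236)*(v + 3) = ((-95 - 1*(-112))/119 + 109/236)*(160 + 3) = ((-95 + 112)*(1/119) + 109*(1/236))*163 = (17*(1/119) + 109/236)*163 = (⅐ + 109/236)*163 = (999/1652)*163 = 162837/1652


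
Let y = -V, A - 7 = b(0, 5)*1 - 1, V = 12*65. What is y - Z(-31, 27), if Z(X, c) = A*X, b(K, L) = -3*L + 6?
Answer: -873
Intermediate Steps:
V = 780
b(K, L) = 6 - 3*L
A = -3 (A = 7 + ((6 - 3*5)*1 - 1) = 7 + ((6 - 15)*1 - 1) = 7 + (-9*1 - 1) = 7 + (-9 - 1) = 7 - 10 = -3)
y = -780 (y = -1*780 = -780)
Z(X, c) = -3*X
y - Z(-31, 27) = -780 - (-3)*(-31) = -780 - 1*93 = -780 - 93 = -873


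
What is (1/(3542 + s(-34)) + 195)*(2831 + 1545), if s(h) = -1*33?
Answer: 2994304256/3509 ≈ 8.5332e+5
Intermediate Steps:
s(h) = -33
(1/(3542 + s(-34)) + 195)*(2831 + 1545) = (1/(3542 - 33) + 195)*(2831 + 1545) = (1/3509 + 195)*4376 = (684256/3509)*4376 = 2994304256/3509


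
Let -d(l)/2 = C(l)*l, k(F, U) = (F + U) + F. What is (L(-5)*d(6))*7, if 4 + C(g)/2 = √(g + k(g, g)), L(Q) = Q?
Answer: -3360 + 1680*√6 ≈ 755.14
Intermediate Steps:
k(F, U) = U + 2*F
C(g) = -8 + 4*√g (C(g) = -8 + 2*√(g + (g + 2*g)) = -8 + 2*√(g + 3*g) = -8 + 2*√(4*g) = -8 + 2*(2*√g) = -8 + 4*√g)
d(l) = -2*l*(-8 + 4*√l) (d(l) = -2*(-8 + 4*√l)*l = -2*l*(-8 + 4*√l))
(L(-5)*d(6))*7 = -5*(-48*√6 + 16*6)*7 = -5*(-48*√6 + 96)*7 = -5*(96 - 48*√6)*7 = (-480 + 240*√6)*7 = -3360 + 1680*√6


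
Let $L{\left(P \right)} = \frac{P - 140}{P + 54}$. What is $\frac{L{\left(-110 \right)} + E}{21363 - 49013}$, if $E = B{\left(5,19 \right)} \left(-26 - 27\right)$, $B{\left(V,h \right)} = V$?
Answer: $\frac{1459}{154840} \approx 0.0094226$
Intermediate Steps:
$E = -265$ ($E = 5 \left(-26 - 27\right) = 5 \left(-53\right) = -265$)
$L{\left(P \right)} = \frac{-140 + P}{54 + P}$
$\frac{L{\left(-110 \right)} + E}{21363 - 49013} = \frac{\frac{-140 - 110}{54 - 110} - 265}{21363 - 49013} = \frac{\frac{1}{-56} \left(-250\right) - 265}{-27650} = \left(\left(- \frac{1}{56}\right) \left(-250\right) - 265\right) \left(- \frac{1}{27650}\right) = \left(\frac{125}{28} - 265\right) \left(- \frac{1}{27650}\right) = \left(- \frac{7295}{28}\right) \left(- \frac{1}{27650}\right) = \frac{1459}{154840}$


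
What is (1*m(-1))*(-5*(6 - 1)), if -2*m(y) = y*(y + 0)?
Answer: 25/2 ≈ 12.500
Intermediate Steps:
m(y) = -y**2/2 (m(y) = -y*(y + 0)/2 = -y*y/2 = -y**2/2)
(1*m(-1))*(-5*(6 - 1)) = (1*(-1/2*(-1)**2))*(-5*(6 - 1)) = (1*(-1/2*1))*(-5*5) = (1*(-1/2))*(-25) = -1/2*(-25) = 25/2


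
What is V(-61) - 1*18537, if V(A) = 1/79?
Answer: -1464422/79 ≈ -18537.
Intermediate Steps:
V(A) = 1/79
V(-61) - 1*18537 = 1/79 - 1*18537 = 1/79 - 18537 = -1464422/79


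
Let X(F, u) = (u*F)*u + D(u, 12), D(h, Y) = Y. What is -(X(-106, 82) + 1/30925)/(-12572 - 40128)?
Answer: -22041237099/1629747500 ≈ -13.524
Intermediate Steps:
X(F, u) = 12 + F*u² (X(F, u) = (u*F)*u + 12 = (F*u)*u + 12 = F*u² + 12 = 12 + F*u²)
-(X(-106, 82) + 1/30925)/(-12572 - 40128) = -((12 - 106*82²) + 1/30925)/(-12572 - 40128) = -((12 - 106*6724) + 1/30925)/(-52700) = -((12 - 712744) + 1/30925)*(-1)/52700 = -(-712732 + 1/30925)*(-1)/52700 = -(-22041237099)*(-1)/(30925*52700) = -1*22041237099/1629747500 = -22041237099/1629747500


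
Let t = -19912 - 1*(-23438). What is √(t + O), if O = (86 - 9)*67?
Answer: 3*√965 ≈ 93.193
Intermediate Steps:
t = 3526 (t = -19912 + 23438 = 3526)
O = 5159 (O = 77*67 = 5159)
√(t + O) = √(3526 + 5159) = √8685 = 3*√965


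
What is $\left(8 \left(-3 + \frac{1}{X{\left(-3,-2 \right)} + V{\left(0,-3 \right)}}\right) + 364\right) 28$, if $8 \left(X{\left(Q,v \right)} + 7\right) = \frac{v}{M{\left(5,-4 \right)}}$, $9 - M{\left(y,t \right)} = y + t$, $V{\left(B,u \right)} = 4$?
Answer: $\frac{916272}{97} \approx 9446.1$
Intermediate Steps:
$M{\left(y,t \right)} = 9 - t - y$ ($M{\left(y,t \right)} = 9 - \left(y + t\right) = 9 - \left(t + y\right) = 9 - t - y$)
$X{\left(Q,v \right)} = -7 + \frac{v}{64}$ ($X{\left(Q,v \right)} = -7 + \frac{v \frac{1}{9 - -4 - 5}}{8} = -7 + \frac{v \frac{1}{9 + 4 - 5}}{8} = -7 + \frac{v \frac{1}{8}}{8} = -7 + \frac{\frac{1}{8} v}{8} = -7 + \frac{v}{64}$)
$\left(8 \left(-3 + \frac{1}{X{\left(-3,-2 \right)} + V{\left(0,-3 \right)}}\right) + 364\right) 28 = \left(8 \left(-3 + \frac{1}{\left(-7 + \frac{1}{64} \left(-2\right)\right) + 4}\right) + 364\right) 28 = \left(8 \left(-3 + \frac{1}{\left(-7 - \frac{1}{32}\right) + 4}\right) + 364\right) 28 = \left(8 \left(-3 + \frac{1}{- \frac{225}{32} + 4}\right) + 364\right) 28 = \left(8 \left(-3 + \frac{1}{- \frac{97}{32}}\right) + 364\right) 28 = \left(8 \left(-3 - \frac{32}{97}\right) + 364\right) 28 = \left(8 \left(- \frac{323}{97}\right) + 364\right) 28 = \left(- \frac{2584}{97} + 364\right) 28 = \frac{32724}{97} \cdot 28 = \frac{916272}{97}$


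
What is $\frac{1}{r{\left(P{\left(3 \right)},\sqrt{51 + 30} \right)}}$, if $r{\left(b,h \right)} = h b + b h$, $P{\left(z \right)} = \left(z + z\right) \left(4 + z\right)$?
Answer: $\frac{1}{756} \approx 0.0013228$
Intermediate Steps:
$P{\left(z \right)} = 2 z \left(4 + z\right)$
$r{\left(b,h \right)} = 2 b h$ ($r{\left(b,h \right)} = b h + b h = 2 b h$)
$\frac{1}{r{\left(P{\left(3 \right)},\sqrt{51 + 30} \right)}} = \frac{1}{2 \cdot 2 \cdot 3 \left(4 + 3\right) \sqrt{51 + 30}} = \frac{1}{2 \cdot 2 \cdot 3 \cdot 7 \sqrt{81}} = \frac{1}{2 \cdot 42 \cdot 9} = \frac{1}{756}$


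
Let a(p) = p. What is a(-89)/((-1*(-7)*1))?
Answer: -89/7 ≈ -12.714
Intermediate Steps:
a(-89)/((-1*(-7)*1)) = -89/(-1*(-7)*1) = -89/(7*1) = -89/7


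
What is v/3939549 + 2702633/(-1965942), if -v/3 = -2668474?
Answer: 1697013401669/2581641613386 ≈ 0.65734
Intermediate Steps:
v = 8005422 (v = -3*(-2668474) = 8005422)
v/3939549 + 2702633/(-1965942) = 8005422/3939549 + 2702633/(-1965942) = 8005422*(1/3939549) + 2702633*(-1/1965942) = 2668474/1313183 - 2702633/1965942 = 1697013401669/2581641613386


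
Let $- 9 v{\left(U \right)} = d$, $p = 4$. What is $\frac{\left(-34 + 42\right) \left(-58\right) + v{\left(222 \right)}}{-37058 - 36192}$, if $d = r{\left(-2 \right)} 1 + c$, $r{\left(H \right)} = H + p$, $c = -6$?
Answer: $\frac{2086}{329625} \approx 0.0063284$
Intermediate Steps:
$r{\left(H \right)} = 4 + H$ ($r{\left(H \right)} = H + 4 = 4 + H$)
$d = -4$ ($d = \left(4 - 2\right) 1 - 6 = 2 \cdot 1 - 6 = 2 - 6 = -4$)
$v{\left(U \right)} = \frac{4}{9}$ ($v{\left(U \right)} = \left(- \frac{1}{9}\right) \left(-4\right) = \frac{4}{9}$)
$\frac{\left(-34 + 42\right) \left(-58\right) + v{\left(222 \right)}}{-37058 - 36192} = \frac{\left(-34 + 42\right) \left(-58\right) + \frac{4}{9}}{-37058 - 36192} = \frac{8 \left(-58\right) + \frac{4}{9}}{-73250} = \left(-464 + \frac{4}{9}\right) \left(- \frac{1}{73250}\right) = \left(- \frac{4172}{9}\right) \left(- \frac{1}{73250}\right) = \frac{2086}{329625}$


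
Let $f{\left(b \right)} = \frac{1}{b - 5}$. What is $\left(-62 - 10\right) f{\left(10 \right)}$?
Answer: $- \frac{72}{5} \approx -14.4$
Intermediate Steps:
$f{\left(b \right)} = \frac{1}{-5 + b}$
$\left(-62 - 10\right) f{\left(10 \right)} = \frac{-62 - 10}{-5 + 10} = - \frac{72}{5}$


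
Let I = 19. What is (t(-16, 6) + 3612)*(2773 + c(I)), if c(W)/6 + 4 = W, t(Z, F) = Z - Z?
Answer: 10341156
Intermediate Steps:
t(Z, F) = 0
c(W) = -24 + 6*W
(t(-16, 6) + 3612)*(2773 + c(I)) = (0 + 3612)*(2773 + (-24 + 6*19)) = 3612*(2773 + (-24 + 114)) = 3612*(2773 + 90) = 3612*2863 = 10341156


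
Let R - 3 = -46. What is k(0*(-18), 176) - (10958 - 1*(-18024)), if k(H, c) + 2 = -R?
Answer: -28941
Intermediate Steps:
R = -43 (R = 3 - 46 = -43)
k(H, c) = 41 (k(H, c) = -2 - 1*(-43) = -2 + 43 = 41)
k(0*(-18), 176) - (10958 - 1*(-18024)) = 41 - (10958 - 1*(-18024)) = 41 - (10958 + 18024) = 41 - 1*28982 = 41 - 28982 = -28941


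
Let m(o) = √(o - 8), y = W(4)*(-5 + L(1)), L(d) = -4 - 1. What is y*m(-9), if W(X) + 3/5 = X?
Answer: -34*I*√17 ≈ -140.19*I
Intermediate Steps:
L(d) = -5
W(X) = -⅗ + X
y = -34 (y = (-⅗ + 4)*(-5 - 5) = (17/5)*(-10) = -34)
m(o) = √(-8 + o)
y*m(-9) = -34*√(-8 - 9) = -34*I*√17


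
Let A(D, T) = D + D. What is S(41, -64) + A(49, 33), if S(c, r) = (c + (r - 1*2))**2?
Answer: 723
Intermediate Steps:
A(D, T) = 2*D
S(c, r) = (-2 + c + r)**2 (S(c, r) = (c + (r - 2))**2 = (c + (-2 + r))**2 = (-2 + c + r)**2)
S(41, -64) + A(49, 33) = (-2 + 41 - 64)**2 + 2*49 = (-25)**2 + 98 = 625 + 98 = 723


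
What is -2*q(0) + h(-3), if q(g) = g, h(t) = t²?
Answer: 9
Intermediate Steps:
-2*q(0) + h(-3) = -2*0 + (-3)² = 0 + 9 = 9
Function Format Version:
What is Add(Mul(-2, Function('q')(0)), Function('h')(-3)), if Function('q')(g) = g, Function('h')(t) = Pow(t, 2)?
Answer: 9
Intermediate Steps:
Add(Mul(-2, Function('q')(0)), Function('h')(-3)) = Add(Mul(-2, 0), Pow(-3, 2)) = Add(0, 9) = 9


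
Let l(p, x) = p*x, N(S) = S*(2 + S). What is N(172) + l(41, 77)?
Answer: 33085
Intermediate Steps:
N(172) + l(41, 77) = 172*(2 + 172) + 41*77 = 172*174 + 3157 = 29928 + 3157 = 33085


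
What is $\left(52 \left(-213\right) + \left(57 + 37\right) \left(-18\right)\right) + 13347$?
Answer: $579$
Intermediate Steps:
$\left(52 \left(-213\right) + \left(57 + 37\right) \left(-18\right)\right) + 13347 = \left(-11076 + 94 \left(-18\right)\right) + 13347 = \left(-11076 - 1692\right) + 13347 = -12768 + 13347 = 579$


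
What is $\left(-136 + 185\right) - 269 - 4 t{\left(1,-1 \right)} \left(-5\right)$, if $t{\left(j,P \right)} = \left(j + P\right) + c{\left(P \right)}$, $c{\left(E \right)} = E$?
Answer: $5429$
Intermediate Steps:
$t{\left(j,P \right)} = j + 2 P$ ($t{\left(j,P \right)} = \left(j + P\right) + P = \left(P + j\right) + P = j + 2 P$)
$\left(-136 + 185\right) - 269 - 4 t{\left(1,-1 \right)} \left(-5\right) = \left(-136 + 185\right) - 269 - 4 \left(1 + 2 \left(-1\right)\right) \left(-5\right) = 49 - 269 - 4 \left(1 - 2\right) \left(-5\right) = 49 - 269 \left(-4\right) \left(-1\right) \left(-5\right) = 49 - 269 \cdot 4 \left(-5\right) = 49 - -5380 = 49 + 5380 = 5429$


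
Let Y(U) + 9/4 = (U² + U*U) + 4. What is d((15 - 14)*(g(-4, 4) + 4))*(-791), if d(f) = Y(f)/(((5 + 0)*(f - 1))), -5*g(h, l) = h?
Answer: -3783353/1900 ≈ -1991.2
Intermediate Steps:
g(h, l) = -h/5
Y(U) = 7/4 + 2*U² (Y(U) = -9/4 + ((U² + U*U) + 4) = -9/4 + ((U² + U²) + 4) = -9/4 + (2*U² + 4) = -9/4 + (4 + 2*U²) = 7/4 + 2*U²)
d(f) = (7/4 + 2*f²)/(-5 + 5*f) (d(f) = (7/4 + 2*f²)/(((5 + 0)*(f - 1))) = (7/4 + 2*f²)/((5*(-1 + f))) = (7/4 + 2*f²)/(-5 + 5*f))
d((15 - 14)*(g(-4, 4) + 4))*(-791) = ((7 + 8*((15 - 14)*(-⅕*(-4) + 4))²)/(20*(-1 + (15 - 14)*(-⅕*(-4) + 4))))*(-791) = ((7 + 8*(1*(⅘ + 4))²)/(20*(-1 + 1*(⅘ + 4))))*(-791) = ((7 + 8*(1*(24/5))²)/(20*(-1 + 1*(24/5))))*(-791) = ((7 + 8*(24/5)²)/(20*(-1 + 24/5)))*(-791) = ((7 + 8*(576/25))/(20*(19/5)))*(-791) = ((1/20)*(5/19)*(7 + 4608/25))*(-791) = ((1/20)*(5/19)*(4783/25))*(-791) = (4783/1900)*(-791) = -3783353/1900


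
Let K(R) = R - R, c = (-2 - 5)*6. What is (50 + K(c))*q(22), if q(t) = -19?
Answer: -950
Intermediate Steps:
c = -42 (c = -7*6 = -42)
K(R) = 0
(50 + K(c))*q(22) = (50 + 0)*(-19) = 50*(-19) = -950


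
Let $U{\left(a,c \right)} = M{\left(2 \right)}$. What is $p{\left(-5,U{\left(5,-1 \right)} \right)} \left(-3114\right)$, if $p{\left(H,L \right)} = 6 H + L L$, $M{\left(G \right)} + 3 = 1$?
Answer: $80964$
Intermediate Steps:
$M{\left(G \right)} = -2$ ($M{\left(G \right)} = -3 + 1 = -2$)
$U{\left(a,c \right)} = -2$
$p{\left(H,L \right)} = L^{2} + 6 H$ ($p{\left(H,L \right)} = 6 H + L^{2} = L^{2} + 6 H$)
$p{\left(-5,U{\left(5,-1 \right)} \right)} \left(-3114\right) = \left(\left(-2\right)^{2} + 6 \left(-5\right)\right) \left(-3114\right) = \left(4 - 30\right) \left(-3114\right) = \left(-26\right) \left(-3114\right) = 80964$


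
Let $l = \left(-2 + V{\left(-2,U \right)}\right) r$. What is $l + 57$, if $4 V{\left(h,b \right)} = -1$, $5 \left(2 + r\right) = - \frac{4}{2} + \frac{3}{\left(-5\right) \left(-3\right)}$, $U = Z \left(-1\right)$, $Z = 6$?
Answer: $\frac{6231}{100} \approx 62.31$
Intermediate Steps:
$U = -6$ ($U = 6 \left(-1\right) = -6$)
$r = - \frac{59}{25}$ ($r = -2 + \frac{- \frac{4}{2} + \frac{3}{\left(-5\right) \left(-3\right)}}{5} = -2 + \frac{\left(-4\right) \frac{1}{2} + \frac{3}{15}}{5} = -2 + \frac{-2 + 3 \cdot \frac{1}{15}}{5} = -2 + \frac{-2 + \frac{1}{5}}{5} = -2 + \frac{1}{5} \left(- \frac{9}{5}\right) = -2 - \frac{9}{25} = - \frac{59}{25} \approx -2.36$)
$V{\left(h,b \right)} = - \frac{1}{4}$ ($V{\left(h,b \right)} = \frac{1}{4} \left(-1\right) = - \frac{1}{4}$)
$l = \frac{531}{100}$ ($l = \left(-2 - \frac{1}{4}\right) \left(- \frac{59}{25}\right) = \left(- \frac{9}{4}\right) \left(- \frac{59}{25}\right) = \frac{531}{100} \approx 5.31$)
$l + 57 = \frac{531}{100} + 57 = \frac{6231}{100}$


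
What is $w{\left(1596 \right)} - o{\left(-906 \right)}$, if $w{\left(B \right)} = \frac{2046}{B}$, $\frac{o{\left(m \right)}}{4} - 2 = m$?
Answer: $\frac{962197}{266} \approx 3617.3$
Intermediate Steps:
$o{\left(m \right)} = 8 + 4 m$
$w{\left(1596 \right)} - o{\left(-906 \right)} = \frac{2046}{1596} - \left(8 + 4 \left(-906\right)\right) = 2046 \cdot \frac{1}{1596} - \left(8 - 3624\right) = \frac{341}{266} - -3616 = \frac{341}{266} + 3616 = \frac{962197}{266}$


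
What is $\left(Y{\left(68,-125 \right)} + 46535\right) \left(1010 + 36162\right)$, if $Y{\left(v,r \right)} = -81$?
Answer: $1726788088$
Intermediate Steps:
$\left(Y{\left(68,-125 \right)} + 46535\right) \left(1010 + 36162\right) = \left(-81 + 46535\right) \left(1010 + 36162\right) = 46454 \cdot 37172 = 1726788088$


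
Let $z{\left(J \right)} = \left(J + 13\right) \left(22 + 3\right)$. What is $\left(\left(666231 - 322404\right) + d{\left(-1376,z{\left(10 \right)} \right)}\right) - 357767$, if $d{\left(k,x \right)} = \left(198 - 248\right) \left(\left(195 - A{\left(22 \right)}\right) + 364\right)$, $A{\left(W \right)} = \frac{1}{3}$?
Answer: $- \frac{125620}{3} \approx -41873.0$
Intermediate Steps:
$A{\left(W \right)} = \frac{1}{3}$
$z{\left(J \right)} = 325 + 25 J$ ($z{\left(J \right)} = \left(13 + J\right) 25 = 325 + 25 J$)
$d{\left(k,x \right)} = - \frac{83800}{3}$ ($d{\left(k,x \right)} = \left(198 - 248\right) \left(\left(195 - \frac{1}{3}\right) + 364\right) = - 50 \left(\left(195 - \frac{1}{3}\right) + 364\right) = - 50 \left(\frac{584}{3} + 364\right) = \left(-50\right) \frac{1676}{3} = - \frac{83800}{3}$)
$\left(\left(666231 - 322404\right) + d{\left(-1376,z{\left(10 \right)} \right)}\right) - 357767 = \left(\left(666231 - 322404\right) - \frac{83800}{3}\right) - 357767 = \left(343827 - \frac{83800}{3}\right) - 357767 = \frac{947681}{3} - 357767 = - \frac{125620}{3}$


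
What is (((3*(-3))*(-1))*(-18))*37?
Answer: -5994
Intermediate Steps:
(((3*(-3))*(-1))*(-18))*37 = (-9*(-1)*(-18))*37 = (9*(-18))*37 = -162*37 = -5994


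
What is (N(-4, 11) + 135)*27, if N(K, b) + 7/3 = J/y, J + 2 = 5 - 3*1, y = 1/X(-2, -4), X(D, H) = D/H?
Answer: 3582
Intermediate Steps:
y = 2 (y = 1/(-2/(-4)) = 1/(-2*(-¼)) = 1/(½) = 2)
J = 0 (J = -2 + (5 - 3*1) = -2 + (5 - 3) = -2 + 2 = 0)
N(K, b) = -7/3 (N(K, b) = -7/3 + 0/2 = -7/3 + 0*(½) = -7/3 + 0 = -7/3)
(N(-4, 11) + 135)*27 = (-7/3 + 135)*27 = (398/3)*27 = 3582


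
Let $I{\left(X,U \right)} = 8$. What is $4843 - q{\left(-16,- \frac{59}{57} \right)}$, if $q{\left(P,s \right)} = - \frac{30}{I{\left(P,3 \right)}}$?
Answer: $\frac{19387}{4} \approx 4846.8$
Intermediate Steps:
$q{\left(P,s \right)} = - \frac{15}{4}$ ($q{\left(P,s \right)} = - \frac{30}{8} = \left(-30\right) \frac{1}{8} = - \frac{15}{4}$)
$4843 - q{\left(-16,- \frac{59}{57} \right)} = 4843 - - \frac{15}{4} = 4843 + \frac{15}{4} = \frac{19387}{4}$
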